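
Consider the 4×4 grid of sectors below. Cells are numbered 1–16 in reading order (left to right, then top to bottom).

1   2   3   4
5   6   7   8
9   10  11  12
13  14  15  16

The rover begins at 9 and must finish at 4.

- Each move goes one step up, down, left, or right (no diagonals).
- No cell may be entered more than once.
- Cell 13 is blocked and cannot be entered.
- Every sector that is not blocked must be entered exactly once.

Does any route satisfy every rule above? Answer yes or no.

Colour the cells like a checkerboard: each orthogonal step flips colour, so a Hamiltonian route alternates colours. Here there are 8 cells of one colour and 7 of the other, with start on the opposite colour to the goal — the counts and endpoints can't be arranged into an alternating sequence of length 15, so no Hamiltonian route exists.

no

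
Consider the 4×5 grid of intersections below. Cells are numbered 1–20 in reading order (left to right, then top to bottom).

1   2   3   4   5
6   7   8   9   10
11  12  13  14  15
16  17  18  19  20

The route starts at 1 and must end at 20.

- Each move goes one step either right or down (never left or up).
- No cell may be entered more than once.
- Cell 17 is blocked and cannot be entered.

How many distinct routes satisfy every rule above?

A right/down-only route from 1 to 20 makes exactly 3 down-moves and 4 right-moves in some order.
With no other constraints that would be C(7,3) = 35 routes.
Subtract routes through each blocked cell (inclusion–exclusion for overlaps): − through 17: 4 → 31.
That gives 31 routes.

31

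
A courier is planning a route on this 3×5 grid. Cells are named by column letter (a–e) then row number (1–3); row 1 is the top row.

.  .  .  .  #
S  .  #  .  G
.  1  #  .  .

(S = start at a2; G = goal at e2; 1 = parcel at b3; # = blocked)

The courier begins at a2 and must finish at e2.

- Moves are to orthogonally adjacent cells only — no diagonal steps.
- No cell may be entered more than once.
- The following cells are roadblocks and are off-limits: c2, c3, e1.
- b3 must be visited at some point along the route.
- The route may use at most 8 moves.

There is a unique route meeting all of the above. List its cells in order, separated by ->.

The 8-move cap with required stops at b3 leaves no slack for detours.
Route from a2: down 1 to a3, right 1 to b3, up 2 to b1, right 2 to d1, down 1 to d2, right 1 to e2 — 8 moves in all.
Check: all required cells visited; 8 ≤ 8 moves.

a2 -> a3 -> b3 -> b2 -> b1 -> c1 -> d1 -> d2 -> e2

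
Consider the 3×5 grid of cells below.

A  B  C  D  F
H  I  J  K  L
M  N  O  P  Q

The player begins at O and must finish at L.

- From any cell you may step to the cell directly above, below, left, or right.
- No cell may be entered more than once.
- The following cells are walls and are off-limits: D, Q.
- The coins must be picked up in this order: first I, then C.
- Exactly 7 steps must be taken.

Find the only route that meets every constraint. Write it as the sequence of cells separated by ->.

The waypoints must appear in the order I, C, with no cell reused.
Route from O: left to N, 2× up (reaching B), right to C, down to J, 2× right (reaching L) — 7 moves in all.
Check: order respected (I at step 2, C at step 4); 7 moves as required.

O -> N -> I -> B -> C -> J -> K -> L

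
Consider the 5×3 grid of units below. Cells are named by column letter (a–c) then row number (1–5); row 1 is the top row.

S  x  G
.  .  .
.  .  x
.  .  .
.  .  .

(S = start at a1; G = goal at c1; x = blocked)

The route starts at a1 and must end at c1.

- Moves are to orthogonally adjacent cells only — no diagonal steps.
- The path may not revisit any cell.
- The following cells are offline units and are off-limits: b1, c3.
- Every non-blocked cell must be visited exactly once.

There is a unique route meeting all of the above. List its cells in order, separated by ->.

a1 -> a2 -> a3 -> a4 -> a5 -> b5 -> c5 -> c4 -> b4 -> b3 -> b2 -> c2 -> c1

Need to visit all 13 open cells exactly once, starting at a1 and ending at c1.
Cell c5 has only two open neighbours (c4 and b5), so the path must pass straight through it: one of those is the cell it's entered from and the other is where it exits.
Route from a1: 4× down (reaching a5), 2× right (reaching c5), up to c4, left to b4, 2× up (reaching b2), right to c2, up to c1 — 12 moves in all.
Check: all 13 open cells covered.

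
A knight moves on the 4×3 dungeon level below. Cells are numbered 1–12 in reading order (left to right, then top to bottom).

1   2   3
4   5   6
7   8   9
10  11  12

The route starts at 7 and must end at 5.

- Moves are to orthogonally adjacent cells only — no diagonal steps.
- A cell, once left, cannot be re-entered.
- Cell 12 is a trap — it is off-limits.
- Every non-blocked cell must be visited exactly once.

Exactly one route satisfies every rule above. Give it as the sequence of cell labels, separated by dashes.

Need to visit all 11 open cells exactly once, starting at 7 and ending at 5.
Cell 10 has only two open neighbours (7 and 11), so the path must pass straight through it: one of those is the cell it's entered from and the other is where it exits.
Route from 7: down to 10, right to 11, up to 8, right to 9, 2× up (reaching 3), 2× left (reaching 1), down to 4, right to 5 — 10 moves in all.
Check: all 11 open cells covered.

7 - 10 - 11 - 8 - 9 - 6 - 3 - 2 - 1 - 4 - 5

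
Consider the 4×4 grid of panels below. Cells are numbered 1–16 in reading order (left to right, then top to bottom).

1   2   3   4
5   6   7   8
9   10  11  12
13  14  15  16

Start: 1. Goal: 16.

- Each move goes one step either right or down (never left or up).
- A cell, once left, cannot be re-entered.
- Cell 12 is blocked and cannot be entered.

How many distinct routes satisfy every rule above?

A right/down-only route from 1 to 16 makes exactly 3 down-moves and 3 right-moves in some order.
With no other constraints that would be C(6,3) = 20 routes.
Subtract routes through each blocked cell (inclusion–exclusion for overlaps): − through 12: 10 → 10.
That gives 10 routes.

10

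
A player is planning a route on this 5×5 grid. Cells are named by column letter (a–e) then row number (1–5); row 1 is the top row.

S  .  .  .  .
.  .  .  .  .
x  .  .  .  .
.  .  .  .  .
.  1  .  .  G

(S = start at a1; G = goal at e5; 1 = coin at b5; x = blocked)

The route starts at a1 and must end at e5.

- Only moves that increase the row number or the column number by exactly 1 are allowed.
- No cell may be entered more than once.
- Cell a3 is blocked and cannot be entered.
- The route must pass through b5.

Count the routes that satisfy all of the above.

2

A right/down-only route from a1 to e5 makes exactly 4 down-moves and 4 right-moves in some order.
With no other constraints that would be C(8,4) = 70 routes.
Split at b5 and multiply the segment counts (each segment already excludes blocked cells): a1→b5: 2; b5→e5: 1; product = 2.
That gives 2 routes.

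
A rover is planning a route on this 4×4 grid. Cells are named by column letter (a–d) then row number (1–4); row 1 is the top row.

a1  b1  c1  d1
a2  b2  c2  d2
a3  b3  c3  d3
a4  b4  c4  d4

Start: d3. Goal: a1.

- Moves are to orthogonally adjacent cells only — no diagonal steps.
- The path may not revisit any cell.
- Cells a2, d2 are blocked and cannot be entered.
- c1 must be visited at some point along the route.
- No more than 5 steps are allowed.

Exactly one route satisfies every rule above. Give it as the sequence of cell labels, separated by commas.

d3, c3, c2, c1, b1, a1

Any route must reach c1 and still end at a1 within 5 moves, so the order of the required stops is forced.
Route from d3: left 1 to c3, up 2 to c1, left 2 to a1 — 5 moves in all.
Check: all required cells visited; 5 ≤ 5 moves.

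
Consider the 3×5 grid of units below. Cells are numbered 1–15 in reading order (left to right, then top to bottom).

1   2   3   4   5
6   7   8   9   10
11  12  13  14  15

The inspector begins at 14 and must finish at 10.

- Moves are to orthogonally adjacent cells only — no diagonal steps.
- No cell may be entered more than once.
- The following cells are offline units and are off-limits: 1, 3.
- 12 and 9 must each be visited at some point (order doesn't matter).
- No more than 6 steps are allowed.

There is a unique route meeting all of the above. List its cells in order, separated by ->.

14 -> 13 -> 12 -> 7 -> 8 -> 9 -> 10

The 6-move cap with required stops at 12, 9 leaves no slack for detours.
Route from 14: left 2 to 12, up 1 to 7, right 3 to 10 — 6 moves in all.
Check: all required cells visited; 6 ≤ 6 moves.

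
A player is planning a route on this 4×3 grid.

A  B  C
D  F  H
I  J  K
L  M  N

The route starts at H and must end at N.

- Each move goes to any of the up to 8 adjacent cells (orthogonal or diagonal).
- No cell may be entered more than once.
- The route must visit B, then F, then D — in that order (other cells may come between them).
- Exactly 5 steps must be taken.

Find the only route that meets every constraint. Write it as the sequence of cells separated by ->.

The waypoints must appear in the order B, F, D, with no cell reused.
Route from H: up-left 1 to B, down 1 to F, left 1 to D, down-right 2 to N — 5 moves in all.
Check: order respected (B at step 1, F at step 2, D at step 3); 5 moves as required.

H -> B -> F -> D -> J -> N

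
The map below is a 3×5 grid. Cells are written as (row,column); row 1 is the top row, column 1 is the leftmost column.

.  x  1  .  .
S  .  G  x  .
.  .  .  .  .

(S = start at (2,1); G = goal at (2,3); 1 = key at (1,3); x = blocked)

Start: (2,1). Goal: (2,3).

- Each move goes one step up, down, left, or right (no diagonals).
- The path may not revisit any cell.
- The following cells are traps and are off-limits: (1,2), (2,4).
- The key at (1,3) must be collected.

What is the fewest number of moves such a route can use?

Any route passes through (1,3) somewhere between (2,1) and (2,3). Summing Manhattan distances along the two legs ((2,1) → (1,3) → (2,3)) gives a lower bound of 3 + 1 = 4 moves.
The shortest route satisfying every rule uses 10 moves: (2,1) → (3,1) → (3,2) → (3,3) → (3,4) → (3,5) → (2,5) → (1,5) → (1,4) → (1,3) → (2,3).
The bound of 4 isn't tight here; checking systematically, no route of length 4 through 9 satisfies every constraint (on a 4-connected grid the length of any start-to-goal walk has the same parity as the Manhattan bound, so only lengths 4, 6, 8, … need checking), so 10 is the minimum.

10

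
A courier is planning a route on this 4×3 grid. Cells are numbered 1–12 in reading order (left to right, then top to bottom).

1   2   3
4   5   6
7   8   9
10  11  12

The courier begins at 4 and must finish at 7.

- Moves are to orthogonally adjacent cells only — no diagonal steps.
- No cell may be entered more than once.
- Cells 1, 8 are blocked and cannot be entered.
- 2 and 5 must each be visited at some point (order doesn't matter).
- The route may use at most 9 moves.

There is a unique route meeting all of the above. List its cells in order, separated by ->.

The 9-move cap with required stops at 2, 5 leaves no slack for detours.
Route from 4: right to 5, up to 2, right to 3, 3× down (reaching 12), 2× left (reaching 10), up to 7 — 9 moves in all.
Check: all required cells visited; 9 ≤ 9 moves.

4 -> 5 -> 2 -> 3 -> 6 -> 9 -> 12 -> 11 -> 10 -> 7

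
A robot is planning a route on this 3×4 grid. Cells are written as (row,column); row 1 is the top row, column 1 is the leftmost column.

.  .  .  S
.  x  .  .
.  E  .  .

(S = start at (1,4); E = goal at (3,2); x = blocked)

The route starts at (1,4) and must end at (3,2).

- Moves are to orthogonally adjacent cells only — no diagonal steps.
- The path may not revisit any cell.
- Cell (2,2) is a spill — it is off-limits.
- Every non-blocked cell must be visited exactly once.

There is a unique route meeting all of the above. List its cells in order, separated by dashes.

Need to visit all 11 open cells exactly once, starting at (1,4) and ending at (3,2).
Cell (3,1) has only two open neighbours ((2,1) and (3,2)), so the path must pass straight through it: one of those is the cell it's entered from and the other is where it exits.
Route from (1,4): down 2 to (3,4), left 1 to (3,3), up 2 to (1,3), left 2 to (1,1), down 2 to (3,1), right 1 to (3,2) — 10 moves in all.
Check: all 11 open cells covered.

(1,4) - (2,4) - (3,4) - (3,3) - (2,3) - (1,3) - (1,2) - (1,1) - (2,1) - (3,1) - (3,2)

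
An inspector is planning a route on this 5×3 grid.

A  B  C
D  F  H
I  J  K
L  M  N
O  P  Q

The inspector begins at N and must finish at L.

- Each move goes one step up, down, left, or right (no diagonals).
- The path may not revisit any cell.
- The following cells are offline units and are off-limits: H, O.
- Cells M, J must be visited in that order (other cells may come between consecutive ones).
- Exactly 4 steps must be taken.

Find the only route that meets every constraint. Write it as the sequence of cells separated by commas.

N, M, J, I, L

The waypoints must appear in the order M, J, with no cell reused.
Route from N: left to M, up to J, left to I, down to L — 4 moves in all.
Check: order respected (M at step 1, J at step 2); 4 moves as required.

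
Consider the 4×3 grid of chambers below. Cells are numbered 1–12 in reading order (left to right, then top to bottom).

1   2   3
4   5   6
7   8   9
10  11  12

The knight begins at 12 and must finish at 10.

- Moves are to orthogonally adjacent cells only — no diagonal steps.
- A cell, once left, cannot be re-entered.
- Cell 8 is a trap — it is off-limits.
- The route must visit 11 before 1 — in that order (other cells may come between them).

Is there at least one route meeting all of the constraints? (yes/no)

no

Even ignoring the required order, no revisit-free route from 12 to 10 manages to pass through all of 11 and 1: branching out from 12, every path either misses one of them or, having collected them, can no longer reach 10 without re-entering a cell.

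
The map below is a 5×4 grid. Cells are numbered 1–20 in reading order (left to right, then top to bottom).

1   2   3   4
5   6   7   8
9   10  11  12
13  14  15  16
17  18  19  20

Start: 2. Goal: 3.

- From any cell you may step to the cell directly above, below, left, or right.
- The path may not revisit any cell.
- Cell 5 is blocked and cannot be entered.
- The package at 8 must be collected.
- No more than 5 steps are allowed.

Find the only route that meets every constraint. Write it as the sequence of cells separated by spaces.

Any route must reach 8 and still end at 3 within 5 moves, so the order of the required stops is forced.
Route from 2: down to 6, 2× right (reaching 8), up to 4, left to 3 — 5 moves in all.
Check: all required cells visited; 5 ≤ 5 moves.

2 6 7 8 4 3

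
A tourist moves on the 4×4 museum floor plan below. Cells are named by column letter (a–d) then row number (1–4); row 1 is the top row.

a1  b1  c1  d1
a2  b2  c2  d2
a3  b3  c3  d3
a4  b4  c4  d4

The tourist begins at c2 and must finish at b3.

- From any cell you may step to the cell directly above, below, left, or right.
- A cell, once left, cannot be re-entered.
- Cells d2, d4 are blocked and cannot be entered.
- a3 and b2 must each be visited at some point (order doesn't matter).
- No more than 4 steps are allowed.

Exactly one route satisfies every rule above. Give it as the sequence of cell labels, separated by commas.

The 4-move cap with required stops at a3, b2 leaves no slack for detours.
Route from c2: 2× left (reaching a2), down to a3, right to b3 — 4 moves in all.
Check: all required cells visited; 4 ≤ 4 moves.

c2, b2, a2, a3, b3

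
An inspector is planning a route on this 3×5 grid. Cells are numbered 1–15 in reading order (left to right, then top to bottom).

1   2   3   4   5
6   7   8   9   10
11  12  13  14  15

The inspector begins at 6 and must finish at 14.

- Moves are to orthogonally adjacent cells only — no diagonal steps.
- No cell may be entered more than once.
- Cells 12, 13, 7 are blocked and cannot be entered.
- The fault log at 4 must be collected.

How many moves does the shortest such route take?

Any route passes through 4 somewhere between 6 and 14. Summing Manhattan distances along the two legs (6 → 4 → 14) gives a lower bound of 4 + 2 = 6 moves.
A route of 6 moves achieves this: 6 → 1 → 2 → 3 → 4 → 9 → 14.
Since 6 matches the lower bound, it is optimal.

6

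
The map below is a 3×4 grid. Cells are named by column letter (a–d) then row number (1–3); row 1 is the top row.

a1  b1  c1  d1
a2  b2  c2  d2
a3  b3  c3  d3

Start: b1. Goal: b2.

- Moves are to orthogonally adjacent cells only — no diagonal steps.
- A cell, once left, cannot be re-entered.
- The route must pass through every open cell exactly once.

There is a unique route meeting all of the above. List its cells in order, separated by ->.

b1 -> a1 -> a2 -> a3 -> b3 -> c3 -> d3 -> d2 -> d1 -> c1 -> c2 -> b2

Need to visit all 12 open cells exactly once, starting at b1 and ending at b2.
Route from b1: left 1 to a1, down 2 to a3, right 3 to d3, up 2 to d1, left 1 to c1, down 1 to c2, left 1 to b2 — 11 moves in all.
Check: all 12 open cells covered.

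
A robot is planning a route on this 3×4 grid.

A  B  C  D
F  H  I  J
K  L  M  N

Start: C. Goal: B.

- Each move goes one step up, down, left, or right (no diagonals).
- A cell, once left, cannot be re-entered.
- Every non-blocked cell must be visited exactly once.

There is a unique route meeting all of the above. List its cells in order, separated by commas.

C, D, J, N, M, I, H, L, K, F, A, B

Need to visit all 12 open cells exactly once, starting at C and ending at B.
Cell D has only two open neighbours (J and C), so the path must pass straight through it: one of those is the cell it's entered from and the other is where it exits.
Route from C: right 1 to D, down 2 to N, left 1 to M, up 1 to I, left 1 to H, down 1 to L, left 1 to K, up 2 to A, right 1 to B — 11 moves in all.
Check: all 12 open cells covered.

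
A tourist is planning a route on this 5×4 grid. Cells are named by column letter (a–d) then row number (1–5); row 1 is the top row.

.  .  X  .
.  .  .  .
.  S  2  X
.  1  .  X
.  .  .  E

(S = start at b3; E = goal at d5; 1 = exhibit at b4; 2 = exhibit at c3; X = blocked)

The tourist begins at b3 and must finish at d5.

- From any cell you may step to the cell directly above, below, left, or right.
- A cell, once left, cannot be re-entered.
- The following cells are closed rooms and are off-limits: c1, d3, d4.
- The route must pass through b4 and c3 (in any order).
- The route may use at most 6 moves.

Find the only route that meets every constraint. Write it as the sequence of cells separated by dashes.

The budget equals the shortest possible length, so every move has to be on a shortest route through the required cells.
Route from b3: right to c3, down to c4, left to b4, down to b5, 2× right (reaching d5) — 6 moves in all.
Check: all required cells visited; 6 ≤ 6 moves.

b3 - c3 - c4 - b4 - b5 - c5 - d5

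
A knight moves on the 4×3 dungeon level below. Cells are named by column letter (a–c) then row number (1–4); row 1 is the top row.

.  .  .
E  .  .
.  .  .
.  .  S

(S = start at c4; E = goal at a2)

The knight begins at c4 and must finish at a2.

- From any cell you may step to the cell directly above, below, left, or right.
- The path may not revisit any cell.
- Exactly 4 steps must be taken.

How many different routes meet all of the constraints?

6

Need simple routes of exactly 4 moves from c4 to a2 (Manhattan distance 4, so 0 moves are spent on a detour and 0 undoing it).
Enumerating: c4 c3 c2 b2 a2 | c4 c3 b3 b2 a2 | c4 c3 b3 a3 a2 | c4 b4 b3 b2 a2 | c4 b4 b3 a3 a2 | c4 b4 a4 a3 a2.
That gives 6 routes.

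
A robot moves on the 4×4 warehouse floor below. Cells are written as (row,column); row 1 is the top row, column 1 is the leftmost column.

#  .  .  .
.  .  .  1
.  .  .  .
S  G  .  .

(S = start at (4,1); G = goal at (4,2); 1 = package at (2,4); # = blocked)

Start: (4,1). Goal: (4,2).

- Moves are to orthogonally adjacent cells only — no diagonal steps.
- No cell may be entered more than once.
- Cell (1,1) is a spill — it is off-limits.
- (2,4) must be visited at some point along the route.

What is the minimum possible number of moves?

9

Any route passes through (2,4) somewhere between (4,1) and (4,2). Summing Manhattan distances along the two legs ((4,1) → (2,4) → (4,2)) gives a lower bound of 5 + 4 = 9 moves.
A route of 9 moves achieves this: (4,1) → (3,1) → (2,1) → (2,2) → (2,3) → (2,4) → (3,4) → (4,4) → (4,3) → (4,2).
Since 9 matches the lower bound, it is optimal.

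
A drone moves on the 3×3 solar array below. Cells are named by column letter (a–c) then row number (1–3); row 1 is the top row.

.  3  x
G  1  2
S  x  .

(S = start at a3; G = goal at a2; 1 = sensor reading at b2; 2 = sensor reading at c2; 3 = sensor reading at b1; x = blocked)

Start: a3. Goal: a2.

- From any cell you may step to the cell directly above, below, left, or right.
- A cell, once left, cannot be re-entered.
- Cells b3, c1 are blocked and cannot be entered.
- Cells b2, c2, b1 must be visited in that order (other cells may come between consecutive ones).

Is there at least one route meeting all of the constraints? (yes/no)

no

Every way from a3 to b2 runs through a2 — but a2 is where the route must end, so it would be entered once on the way to b2 and again at the finish.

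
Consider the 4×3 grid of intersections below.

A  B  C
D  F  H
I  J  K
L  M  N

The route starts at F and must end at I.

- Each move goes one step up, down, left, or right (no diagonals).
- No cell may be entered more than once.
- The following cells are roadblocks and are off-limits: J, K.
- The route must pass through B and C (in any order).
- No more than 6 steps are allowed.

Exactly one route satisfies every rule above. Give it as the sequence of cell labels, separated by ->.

F -> H -> C -> B -> A -> D -> I

Any route must reach B and C and still end at I within 6 moves, so the order of the required stops is forced.
Route from F: right 1 to H, up 1 to C, left 2 to A, down 2 to I — 6 moves in all.
Check: all required cells visited; 6 ≤ 6 moves.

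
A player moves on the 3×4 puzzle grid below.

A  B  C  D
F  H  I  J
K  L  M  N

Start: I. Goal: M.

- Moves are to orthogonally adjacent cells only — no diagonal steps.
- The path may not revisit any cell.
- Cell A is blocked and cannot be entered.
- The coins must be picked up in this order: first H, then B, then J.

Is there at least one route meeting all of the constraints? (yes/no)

One route that works: I → H → B → C → D → J → N → M.

yes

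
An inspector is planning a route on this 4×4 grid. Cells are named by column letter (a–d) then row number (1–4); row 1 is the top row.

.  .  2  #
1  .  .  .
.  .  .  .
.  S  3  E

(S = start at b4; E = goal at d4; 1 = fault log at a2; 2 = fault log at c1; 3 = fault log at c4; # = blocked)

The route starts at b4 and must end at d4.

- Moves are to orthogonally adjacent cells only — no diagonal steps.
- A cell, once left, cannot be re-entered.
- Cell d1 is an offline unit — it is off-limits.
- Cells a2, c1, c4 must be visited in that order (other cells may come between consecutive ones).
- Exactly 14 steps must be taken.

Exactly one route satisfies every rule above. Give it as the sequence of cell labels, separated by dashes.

The waypoints must appear in the order a2, c1, c4, with no cell reused.
Route from b4: left 1 to a4, up 1 to a3, right 1 to b3, up 1 to b2, left 1 to a2, up 1 to a1, right 2 to c1, down 1 to c2, right 1 to d2, down 1 to d3, left 1 to c3, down 1 to c4, right 1 to d4 — 14 moves in all.
Check: order respected (1 at step 5, 2 at step 8, 3 at step 13); 14 moves as required.

b4 - a4 - a3 - b3 - b2 - a2 - a1 - b1 - c1 - c2 - d2 - d3 - c3 - c4 - d4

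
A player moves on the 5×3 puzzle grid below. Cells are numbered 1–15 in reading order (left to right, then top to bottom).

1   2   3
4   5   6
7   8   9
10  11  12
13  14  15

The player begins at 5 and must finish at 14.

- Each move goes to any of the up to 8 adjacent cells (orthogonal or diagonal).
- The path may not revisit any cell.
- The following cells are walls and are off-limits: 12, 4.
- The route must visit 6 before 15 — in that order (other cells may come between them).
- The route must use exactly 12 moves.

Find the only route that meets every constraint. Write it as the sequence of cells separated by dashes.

The waypoints must appear in the order 6, 15, with no cell reused.
Route from 5: up-left 1 to 1, right 2 to 3, down 2 to 9, left 2 to 7, down 2 to 13, up-right 1 to 11, down-right 1 to 15, left 1 to 14 — 12 moves in all.
Check: order respected (6 at step 4, 15 at step 11); 12 moves as required.

5 - 1 - 2 - 3 - 6 - 9 - 8 - 7 - 10 - 13 - 11 - 15 - 14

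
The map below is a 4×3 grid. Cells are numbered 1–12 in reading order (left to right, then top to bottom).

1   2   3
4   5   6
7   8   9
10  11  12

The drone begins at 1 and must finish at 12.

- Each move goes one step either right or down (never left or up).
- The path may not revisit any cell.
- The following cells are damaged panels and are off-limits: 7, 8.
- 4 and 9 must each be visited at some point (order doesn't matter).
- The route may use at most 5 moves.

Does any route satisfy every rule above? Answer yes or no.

yes

One route that works: 1 → 4 → 5 → 6 → 9 → 12.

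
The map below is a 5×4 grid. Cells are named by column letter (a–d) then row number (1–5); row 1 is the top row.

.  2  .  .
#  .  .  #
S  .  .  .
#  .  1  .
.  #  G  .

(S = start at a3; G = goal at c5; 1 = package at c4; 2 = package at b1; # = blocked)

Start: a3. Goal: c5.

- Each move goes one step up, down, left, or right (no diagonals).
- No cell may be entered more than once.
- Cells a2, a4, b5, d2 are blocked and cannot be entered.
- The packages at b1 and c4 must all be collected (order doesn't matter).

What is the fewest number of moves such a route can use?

Any route passes through b1 and c4 in some order between a3 and c5. Summing Manhattan distances along each leg and taking the cheapest ordering (a3 → b1 → c4 → c5) gives a lower bound of 3 + 4 + 1 = 8 moves.
A route of 8 moves achieves this: a3 → b3 → b2 → b1 → c1 → c2 → c3 → c4 → c5.
Since 8 matches the lower bound, it is optimal.

8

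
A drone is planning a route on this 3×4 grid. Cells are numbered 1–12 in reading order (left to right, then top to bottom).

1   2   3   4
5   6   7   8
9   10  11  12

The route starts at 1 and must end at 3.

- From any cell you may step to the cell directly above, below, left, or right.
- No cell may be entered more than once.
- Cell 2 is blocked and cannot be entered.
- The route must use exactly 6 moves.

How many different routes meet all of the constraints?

Need simple routes of exactly 6 moves from 1 to 3 (Manhattan distance 2, so 2 moves are spent on a detour and 2 undoing it).
Enumerating: 1 5 9 10 6 7 3 | 1 5 9 10 11 7 3 | 1 5 6 10 11 7 3 | 1 5 6 7 8 4 3.
That gives 4 routes.

4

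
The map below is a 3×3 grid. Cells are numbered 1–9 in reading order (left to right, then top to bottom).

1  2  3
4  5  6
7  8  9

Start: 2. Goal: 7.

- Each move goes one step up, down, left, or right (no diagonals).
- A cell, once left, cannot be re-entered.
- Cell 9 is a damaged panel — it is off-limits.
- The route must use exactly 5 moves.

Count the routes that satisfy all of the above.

3

Need simple routes of exactly 5 moves from 2 to 7 (Manhattan distance 3, so 1 moves are spent on a detour and 1 undoing it).
Enumerating: 2 1 4 5 8 7 | 2 3 6 5 8 7 | 2 3 6 5 4 7.
That gives 3 routes.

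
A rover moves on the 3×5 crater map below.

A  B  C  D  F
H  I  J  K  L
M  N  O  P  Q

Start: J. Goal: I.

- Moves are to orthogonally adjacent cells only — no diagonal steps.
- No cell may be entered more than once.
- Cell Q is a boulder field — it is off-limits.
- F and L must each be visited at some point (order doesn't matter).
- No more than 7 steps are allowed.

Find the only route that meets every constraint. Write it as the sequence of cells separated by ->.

J -> K -> L -> F -> D -> C -> B -> I

The 7-move cap with required stops at F, L leaves no slack for detours.
Route from J: right 2 to L, up 1 to F, left 3 to B, down 1 to I — 7 moves in all.
Check: all required cells visited; 7 ≤ 7 moves.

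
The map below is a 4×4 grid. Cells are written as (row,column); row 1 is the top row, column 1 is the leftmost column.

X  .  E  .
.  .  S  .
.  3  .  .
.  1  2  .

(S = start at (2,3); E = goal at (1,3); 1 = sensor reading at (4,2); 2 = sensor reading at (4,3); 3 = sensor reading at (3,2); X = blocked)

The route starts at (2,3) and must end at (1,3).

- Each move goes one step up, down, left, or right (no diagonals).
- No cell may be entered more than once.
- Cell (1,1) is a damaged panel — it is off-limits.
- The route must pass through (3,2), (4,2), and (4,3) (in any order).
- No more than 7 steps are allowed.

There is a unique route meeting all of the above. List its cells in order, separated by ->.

The 7-move cap with required stops at (3,2), (4,2), (4,3) leaves no slack for detours.
Route from (2,3): 2× down (reaching (4,3)), left to (4,2), 3× up (reaching (1,2)), right to (1,3) — 7 moves in all.
Check: all required cells visited; 7 ≤ 7 moves.

(2,3) -> (3,3) -> (4,3) -> (4,2) -> (3,2) -> (2,2) -> (1,2) -> (1,3)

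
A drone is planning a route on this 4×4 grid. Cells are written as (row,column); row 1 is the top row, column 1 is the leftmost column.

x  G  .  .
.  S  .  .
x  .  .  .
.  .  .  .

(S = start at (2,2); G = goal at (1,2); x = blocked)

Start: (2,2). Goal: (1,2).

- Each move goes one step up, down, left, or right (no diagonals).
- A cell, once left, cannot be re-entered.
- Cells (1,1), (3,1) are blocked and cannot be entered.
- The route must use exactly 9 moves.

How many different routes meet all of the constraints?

Need simple routes of exactly 9 moves from (2,2) to (1,2) (Manhattan distance 1, so 4 moves are spent on a detour and 4 undoing it).
Branch systematically from the start, pruning whenever the remaining move budget drops below the Manhattan distance to (1,2) or differs from it in parity. Grouping the completions by first move — via (3,2): 8; via (2,3): 1 (no valid completion starts via (1,2) and (2,1)) — and summing: 8 + 1 = 9.
That gives 9 routes.

9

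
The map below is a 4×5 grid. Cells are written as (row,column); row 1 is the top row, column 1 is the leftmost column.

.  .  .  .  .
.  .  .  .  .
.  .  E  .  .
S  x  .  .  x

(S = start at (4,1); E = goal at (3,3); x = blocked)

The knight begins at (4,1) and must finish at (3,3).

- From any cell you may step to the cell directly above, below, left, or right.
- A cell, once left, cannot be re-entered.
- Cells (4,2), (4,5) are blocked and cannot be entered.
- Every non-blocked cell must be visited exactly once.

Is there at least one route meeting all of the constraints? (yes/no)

yes

One route that works: (4,1) → (3,1) → (3,2) → (2,2) → (2,1) → (1,1) → (1,2) → (1,3) → (2,3) → (2,4) → (1,4) → (1,5) → (2,5) → (3,5) → (3,4) → (4,4) → (4,3) → (3,3).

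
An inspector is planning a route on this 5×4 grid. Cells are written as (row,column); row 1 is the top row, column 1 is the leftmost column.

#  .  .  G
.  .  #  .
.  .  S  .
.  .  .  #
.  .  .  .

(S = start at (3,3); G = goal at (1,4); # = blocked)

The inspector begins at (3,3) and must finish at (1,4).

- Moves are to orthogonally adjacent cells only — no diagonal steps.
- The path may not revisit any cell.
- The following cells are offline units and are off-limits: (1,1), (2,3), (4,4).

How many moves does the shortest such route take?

The Manhattan distance from (3,3) to (1,4) is |3−1| + |3−4| = 3, so at least 3 moves are needed.
A route of 3 moves achieves this: (3,3) → (3,4) → (2,4) → (1,4).
Since 3 matches the lower bound, it is optimal.

3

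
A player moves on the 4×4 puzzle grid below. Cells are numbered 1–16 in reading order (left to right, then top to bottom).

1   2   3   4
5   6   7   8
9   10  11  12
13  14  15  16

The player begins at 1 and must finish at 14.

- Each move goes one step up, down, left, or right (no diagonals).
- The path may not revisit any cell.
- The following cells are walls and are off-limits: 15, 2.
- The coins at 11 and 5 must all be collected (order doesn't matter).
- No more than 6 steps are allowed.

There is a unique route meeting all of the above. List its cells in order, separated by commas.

The 6-move cap with required stops at 11, 5 leaves no slack for detours.
Route from 1: down 1 to 5, right 2 to 7, down 1 to 11, left 1 to 10, down 1 to 14 — 6 moves in all.
Check: all required cells visited; 6 ≤ 6 moves.

1, 5, 6, 7, 11, 10, 14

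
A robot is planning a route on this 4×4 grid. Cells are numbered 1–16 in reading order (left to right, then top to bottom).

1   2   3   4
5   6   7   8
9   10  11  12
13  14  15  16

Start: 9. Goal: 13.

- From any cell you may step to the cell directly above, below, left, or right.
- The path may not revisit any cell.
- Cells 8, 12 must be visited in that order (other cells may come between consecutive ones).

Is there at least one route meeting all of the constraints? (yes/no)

yes

One route that works: 9 → 5 → 6 → 7 → 8 → 12 → 16 → 15 → 14 → 13.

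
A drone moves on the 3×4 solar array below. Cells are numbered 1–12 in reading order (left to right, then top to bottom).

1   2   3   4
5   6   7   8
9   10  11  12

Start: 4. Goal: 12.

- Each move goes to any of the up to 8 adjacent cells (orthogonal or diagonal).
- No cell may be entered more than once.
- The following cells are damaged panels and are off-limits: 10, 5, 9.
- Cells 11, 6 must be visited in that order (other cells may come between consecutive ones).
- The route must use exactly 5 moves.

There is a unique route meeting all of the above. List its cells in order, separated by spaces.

4 8 11 6 7 12

The waypoints must appear in the order 11, 6, with no cell reused.
Route from 4: down 1 to 8, down-left 1 to 11, up-left 1 to 6, right 1 to 7, down-right 1 to 12 — 5 moves in all.
Check: order respected (11 at step 2, 6 at step 3); 5 moves as required.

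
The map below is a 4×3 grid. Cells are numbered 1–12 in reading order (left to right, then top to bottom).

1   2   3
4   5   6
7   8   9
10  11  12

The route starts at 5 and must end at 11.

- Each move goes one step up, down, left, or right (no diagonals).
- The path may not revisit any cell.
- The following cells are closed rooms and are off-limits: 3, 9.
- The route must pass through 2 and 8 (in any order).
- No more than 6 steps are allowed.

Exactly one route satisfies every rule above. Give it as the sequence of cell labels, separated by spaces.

Any route must reach 2 and 8 and still end at 11 within 6 moves, so the order of the required stops is forced.
Route from 5: up to 2, left to 1, 2× down (reaching 7), right to 8, down to 11 — 6 moves in all.
Check: all required cells visited; 6 ≤ 6 moves.

5 2 1 4 7 8 11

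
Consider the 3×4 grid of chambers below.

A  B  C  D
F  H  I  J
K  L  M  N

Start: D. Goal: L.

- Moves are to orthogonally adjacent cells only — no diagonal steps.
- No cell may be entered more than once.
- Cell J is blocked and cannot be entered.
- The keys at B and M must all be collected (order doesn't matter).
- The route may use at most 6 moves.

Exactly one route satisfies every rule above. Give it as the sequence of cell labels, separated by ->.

The budget equals the shortest possible length, so every move has to be on a shortest route through the required cells.
Route from D: left 2 to B, down 1 to H, right 1 to I, down 1 to M, left 1 to L — 6 moves in all.
Check: all required cells visited; 6 ≤ 6 moves.

D -> C -> B -> H -> I -> M -> L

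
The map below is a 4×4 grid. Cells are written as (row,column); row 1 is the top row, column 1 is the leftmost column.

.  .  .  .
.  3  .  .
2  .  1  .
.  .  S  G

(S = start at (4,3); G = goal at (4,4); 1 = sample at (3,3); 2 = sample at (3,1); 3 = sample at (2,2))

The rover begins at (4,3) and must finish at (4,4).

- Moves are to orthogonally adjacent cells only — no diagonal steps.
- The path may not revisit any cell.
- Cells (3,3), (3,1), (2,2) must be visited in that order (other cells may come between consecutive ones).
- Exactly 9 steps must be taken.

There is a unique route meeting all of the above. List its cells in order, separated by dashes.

(4,3) - (3,3) - (3,2) - (3,1) - (2,1) - (2,2) - (2,3) - (2,4) - (3,4) - (4,4)

The waypoints must appear in the order (3,3), (3,1), (2,2), with no cell reused.
Route from (4,3): up to (3,3), 2× left (reaching (3,1)), up to (2,1), 3× right (reaching (2,4)), 2× down (reaching (4,4)) — 9 moves in all.
Check: order respected (1 at step 1, 2 at step 3, 3 at step 5); 9 moves as required.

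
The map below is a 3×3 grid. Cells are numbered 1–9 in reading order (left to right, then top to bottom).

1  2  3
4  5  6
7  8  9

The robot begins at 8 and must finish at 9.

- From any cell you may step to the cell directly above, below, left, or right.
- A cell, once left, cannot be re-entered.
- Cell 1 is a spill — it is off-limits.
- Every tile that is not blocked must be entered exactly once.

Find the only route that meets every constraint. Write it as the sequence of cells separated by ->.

Need to visit all 8 open cells exactly once, starting at 8 and ending at 9.
Route from 8: left to 7, up to 4, right to 5, up to 2, right to 3, 2× down (reaching 9) — 7 moves in all.
Check: all 8 open cells covered.

8 -> 7 -> 4 -> 5 -> 2 -> 3 -> 6 -> 9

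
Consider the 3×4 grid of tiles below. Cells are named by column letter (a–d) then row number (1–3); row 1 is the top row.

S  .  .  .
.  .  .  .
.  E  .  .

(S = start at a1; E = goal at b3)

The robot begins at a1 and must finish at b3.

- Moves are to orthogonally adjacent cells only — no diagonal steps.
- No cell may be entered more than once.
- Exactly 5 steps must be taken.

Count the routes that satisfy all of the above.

5

Need simple routes of exactly 5 moves from a1 to b3 (Manhattan distance 3, so 1 moves are spent on a detour and 1 undoing it).
Enumerating: a1 a2 b2 c2 c3 b3 | a1 b1 b2 a2 a3 b3 | a1 b1 b2 c2 c3 b3 | a1 b1 c1 c2 c3 b3 | a1 b1 c1 c2 b2 b3.
That gives 5 routes.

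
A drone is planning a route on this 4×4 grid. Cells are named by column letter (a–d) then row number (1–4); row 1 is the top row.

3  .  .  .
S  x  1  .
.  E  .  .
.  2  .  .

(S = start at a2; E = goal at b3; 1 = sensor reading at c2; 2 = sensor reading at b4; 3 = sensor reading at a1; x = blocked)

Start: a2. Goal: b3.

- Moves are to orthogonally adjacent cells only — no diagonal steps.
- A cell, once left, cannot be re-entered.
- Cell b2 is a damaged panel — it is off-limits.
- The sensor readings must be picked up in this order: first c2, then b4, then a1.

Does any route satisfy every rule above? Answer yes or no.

Ignoring the required order, 12 revisit-free routes from a2 to b3 pass through all of c2, b4, and a1; the waypoint orders that occur are a1 → c2 → b4 (12) — never c2 → b4 → a1.

no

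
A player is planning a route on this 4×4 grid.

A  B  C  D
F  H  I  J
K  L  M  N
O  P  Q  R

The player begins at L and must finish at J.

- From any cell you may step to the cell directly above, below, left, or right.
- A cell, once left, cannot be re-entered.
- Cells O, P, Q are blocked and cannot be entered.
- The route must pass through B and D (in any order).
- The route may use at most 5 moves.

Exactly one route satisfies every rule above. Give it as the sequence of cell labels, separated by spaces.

L H B C D J

The budget equals the shortest possible length, so every move has to be on a shortest route through the required cells.
Route from L: up 2 to B, right 2 to D, down 1 to J — 5 moves in all.
Check: all required cells visited; 5 ≤ 5 moves.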